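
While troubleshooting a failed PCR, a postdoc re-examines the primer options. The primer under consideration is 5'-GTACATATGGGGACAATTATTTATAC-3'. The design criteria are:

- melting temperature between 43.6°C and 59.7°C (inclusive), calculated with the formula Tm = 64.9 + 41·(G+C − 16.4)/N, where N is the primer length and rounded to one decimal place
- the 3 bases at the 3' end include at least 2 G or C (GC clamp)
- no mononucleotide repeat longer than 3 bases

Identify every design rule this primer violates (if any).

Base counts: A=9, T=9, G=5, C=3 (length 26).
Tm: Tm = 64.9 + 41·(8 − 16.4)/26 = 51.7°C ✓
GC clamp: 3' end TAC has 1 G/C, need ≥2 ✗
homopolymer run: longest run = 4, exceeds 3 ✗

Fails: GC clamp, homopolymer run.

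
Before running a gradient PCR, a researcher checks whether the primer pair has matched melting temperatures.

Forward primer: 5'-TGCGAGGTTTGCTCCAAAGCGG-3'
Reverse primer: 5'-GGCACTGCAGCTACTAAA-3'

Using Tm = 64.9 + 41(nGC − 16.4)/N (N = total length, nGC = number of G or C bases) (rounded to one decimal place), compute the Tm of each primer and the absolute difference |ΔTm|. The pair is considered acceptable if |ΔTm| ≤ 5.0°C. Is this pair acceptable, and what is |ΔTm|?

|ΔTm| = 10.6°C; the pair is not acceptable.

Forward: G+C = 13, N = 22 → Tm = 64.9 + 41·(13 − 16.4)/22 = 58.6°C.
Reverse: G+C = 9, N = 18 → Tm = 64.9 + 41·(9 − 16.4)/18 = 48.0°C.
|ΔTm| = |58.6 − 48.0| = 10.6°C, > 5.0°C.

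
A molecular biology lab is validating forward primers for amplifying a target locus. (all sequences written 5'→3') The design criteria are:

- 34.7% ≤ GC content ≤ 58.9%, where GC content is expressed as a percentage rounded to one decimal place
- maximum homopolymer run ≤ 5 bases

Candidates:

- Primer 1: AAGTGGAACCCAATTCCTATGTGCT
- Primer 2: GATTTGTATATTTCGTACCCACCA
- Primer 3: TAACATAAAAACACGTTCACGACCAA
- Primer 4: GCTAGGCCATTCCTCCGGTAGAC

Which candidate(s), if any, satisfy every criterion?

Primer 1 and Primer 2.

Primer 1 (25 nt, A=7 T=7 G=5 C=6): GC 11/25 = 44.0% ✓; longest run = 3 ✓ — passes.
Primer 2 (24 nt, A=6 T=9 G=3 C=6): GC 9/24 = 37.5% ✓; longest run = 3 ✓ — passes.
Primer 3 (26 nt, A=13 T=4 G=2 C=7): GC 9/26 = 34.6%, outside 34.7–58.9% ✗; longest run = 5 ✓ — fails.
Primer 4 (23 nt, A=4 T=5 G=6 C=8): GC 14/23 = 60.9%, outside 34.7–58.9% ✗; longest run = 2 ✓ — fails.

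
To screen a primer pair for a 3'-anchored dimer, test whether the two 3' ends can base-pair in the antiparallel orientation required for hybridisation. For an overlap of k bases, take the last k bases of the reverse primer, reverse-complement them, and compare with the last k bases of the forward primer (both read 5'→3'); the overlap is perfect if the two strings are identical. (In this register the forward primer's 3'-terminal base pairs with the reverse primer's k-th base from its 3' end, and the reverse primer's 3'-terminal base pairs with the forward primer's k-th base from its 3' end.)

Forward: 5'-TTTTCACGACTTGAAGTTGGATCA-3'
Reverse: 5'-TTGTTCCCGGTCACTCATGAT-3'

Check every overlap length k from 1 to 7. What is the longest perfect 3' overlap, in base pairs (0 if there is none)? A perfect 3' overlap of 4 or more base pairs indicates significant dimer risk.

Longest perfect overlap: 4 complementary base pairs; significant dimer risk (threshold 4).

Last 7 bases (5'→3') — forward …TGGATCA, reverse …TCATGAT.
Reverse complement of the reverse primer's last 7 bases: ATCATGA; its first k bases are the reverse complement of the reverse primer's last k bases, so a perfect k-base overlap needs the forward primer's last k bases to equal them.
Comparing (forward last k vs required): k=1: A vs A ✓; k=2: CA vs AT ✗; k=3: TCA vs ATC ✗; k=4: ATCA vs ATCA ✓; k=5: GATCA vs ATCAT ✗; k=6: GGATCA vs ATCATG ✗; k=7: TGGATCA vs ATCATGA ✗.
Perfect overlaps at k = 1, 4; the largest is 4.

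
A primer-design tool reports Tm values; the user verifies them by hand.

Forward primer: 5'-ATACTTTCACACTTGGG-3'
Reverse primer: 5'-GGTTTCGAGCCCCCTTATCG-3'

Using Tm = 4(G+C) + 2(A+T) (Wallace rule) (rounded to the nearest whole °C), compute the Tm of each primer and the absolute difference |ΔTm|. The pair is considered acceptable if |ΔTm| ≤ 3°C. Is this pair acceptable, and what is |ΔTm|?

|ΔTm| = 16°C; the pair is not acceptable.

Forward: A=4 T=6 G=3 C=4 → Tm = 2·10 + 4·7 = 48°C.
Reverse: A=2 T=6 G=5 C=7 → Tm = 2·8 + 4·12 = 64°C.
|ΔTm| = |48 − 64| = 16°C, > 3°C.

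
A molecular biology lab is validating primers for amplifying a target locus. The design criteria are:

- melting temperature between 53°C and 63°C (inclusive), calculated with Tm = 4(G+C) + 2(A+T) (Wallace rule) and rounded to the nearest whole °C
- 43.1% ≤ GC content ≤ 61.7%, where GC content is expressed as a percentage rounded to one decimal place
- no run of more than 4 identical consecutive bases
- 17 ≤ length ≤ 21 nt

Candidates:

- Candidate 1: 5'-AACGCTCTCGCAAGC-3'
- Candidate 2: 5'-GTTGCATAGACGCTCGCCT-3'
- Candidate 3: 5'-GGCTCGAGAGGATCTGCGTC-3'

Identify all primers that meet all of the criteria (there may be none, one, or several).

Candidate 1 (15 nt, A=4 T=2 G=3 C=6): Tm = 2·6 + 4·9 = 48°C, outside 53–63°C ✗; GC 9/15 = 60.0% ✓; longest run = 2 ✓; length 15, outside 17–21 ✗ — fails.
Candidate 2 (19 nt, A=3 T=5 G=5 C=6): Tm = 2·8 + 4·11 = 60°C ✓; GC 11/19 = 57.9% ✓; longest run = 2 ✓; length 19 ✓ — passes.
Candidate 3 (20 nt, A=3 T=4 G=8 C=5): Tm = 2·7 + 4·13 = 66°C, outside 53–63°C ✗; GC 13/20 = 65.0%, outside 43.1–61.7% ✗; longest run = 2 ✓; length 20 ✓ — fails.

Candidate 2 only.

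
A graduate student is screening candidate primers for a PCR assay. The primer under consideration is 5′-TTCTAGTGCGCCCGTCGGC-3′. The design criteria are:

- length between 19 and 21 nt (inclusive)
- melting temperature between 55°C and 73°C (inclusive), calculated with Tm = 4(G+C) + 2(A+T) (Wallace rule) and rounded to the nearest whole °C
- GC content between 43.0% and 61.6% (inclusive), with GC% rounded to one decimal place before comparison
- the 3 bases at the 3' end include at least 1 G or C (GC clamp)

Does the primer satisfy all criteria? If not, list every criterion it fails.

Base counts: A=1, T=5, G=6, C=7 (length 19).
length: length 19 ✓
Tm: Tm = 2·6 + 4·13 = 64°C ✓
GC content: GC 13/19 = 68.4%, outside 43.0–61.6% ✗
GC clamp: 3' end GGC has 3 G/C ✓

Fails: GC content.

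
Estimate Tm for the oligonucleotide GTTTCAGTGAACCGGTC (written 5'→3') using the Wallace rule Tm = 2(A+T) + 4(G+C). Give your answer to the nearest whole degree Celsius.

52°C

Base counts: A=3, T=5, G=5, C=4 (length 17).
Tm = 2·(3+5) + 4·(5+4) = 2·8 + 4·9 = 16 + 36 = 52°C.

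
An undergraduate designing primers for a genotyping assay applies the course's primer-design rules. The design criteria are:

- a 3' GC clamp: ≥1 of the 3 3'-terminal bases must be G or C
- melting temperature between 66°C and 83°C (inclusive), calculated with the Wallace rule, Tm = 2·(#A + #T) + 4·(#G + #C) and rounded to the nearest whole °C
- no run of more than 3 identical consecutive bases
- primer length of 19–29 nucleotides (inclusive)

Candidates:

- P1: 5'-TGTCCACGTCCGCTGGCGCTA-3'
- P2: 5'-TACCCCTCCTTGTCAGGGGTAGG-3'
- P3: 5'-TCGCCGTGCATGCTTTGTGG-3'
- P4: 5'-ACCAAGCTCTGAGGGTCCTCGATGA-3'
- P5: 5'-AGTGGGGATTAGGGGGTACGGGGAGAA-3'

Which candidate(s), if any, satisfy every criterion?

P1 (21 nt, A=2 T=5 G=6 C=8): 3' end CTA has 1 G/C ✓; Tm = 2·7 + 4·14 = 70°C ✓; longest run = 2 ✓; length 21 ✓ — passes.
P2 (23 nt, A=3 T=6 G=7 C=7): 3' end AGG has 2 G/C ✓; Tm = 2·9 + 4·14 = 74°C ✓; longest run = 4, exceeds 3 ✗; length 23 ✓ — fails.
P3 (20 nt, A=1 T=7 G=7 C=5): 3' end TGG has 2 G/C ✓; Tm = 2·8 + 4·12 = 64°C, outside 66–83°C ✗; longest run = 3 ✓; length 20 ✓ — fails.
P4 (25 nt, A=6 T=5 G=7 C=7): 3' end TGA has 1 G/C ✓; Tm = 2·11 + 4·14 = 78°C ✓; longest run = 3 ✓; length 25 ✓ — passes.
P5 (27 nt, A=7 T=4 G=15 C=1): 3' end GAA has 1 G/C ✓; Tm = 2·11 + 4·16 = 86°C, outside 66–83°C ✗; longest run = 5, exceeds 3 ✗; length 27 ✓ — fails.

P1 and P4.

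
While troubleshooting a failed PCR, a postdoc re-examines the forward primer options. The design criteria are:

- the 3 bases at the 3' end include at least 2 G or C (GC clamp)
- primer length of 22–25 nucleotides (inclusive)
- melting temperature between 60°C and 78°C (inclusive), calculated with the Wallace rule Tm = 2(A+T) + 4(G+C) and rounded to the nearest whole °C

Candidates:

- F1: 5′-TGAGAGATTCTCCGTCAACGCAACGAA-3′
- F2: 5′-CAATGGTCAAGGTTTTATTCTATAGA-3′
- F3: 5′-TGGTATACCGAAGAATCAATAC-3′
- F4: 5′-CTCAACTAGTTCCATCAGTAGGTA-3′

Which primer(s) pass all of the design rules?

F1 (27 nt, A=9 T=5 G=6 C=7): 3' end GAA has 1 G/C, need ≥2 ✗; length 27, outside 22–25 ✗; Tm = 2·14 + 4·13 = 80°C, outside 60–78°C ✗ — fails.
F2 (26 nt, A=8 T=10 G=5 C=3): 3' end AGA has 1 G/C, need ≥2 ✗; length 26, outside 22–25 ✗; Tm = 2·18 + 4·8 = 68°C ✓ — fails.
F3 (22 nt, A=9 T=5 G=4 C=4): 3' end TAC has 1 G/C, need ≥2 ✗; length 22 ✓; Tm = 2·14 + 4·8 = 60°C ✓ — fails.
F4 (24 nt, A=7 T=7 G=4 C=6): 3' end GTA has 1 G/C, need ≥2 ✗; length 24 ✓; Tm = 2·14 + 4·10 = 68°C ✓ — fails.

None of the candidates satisfy all criteria.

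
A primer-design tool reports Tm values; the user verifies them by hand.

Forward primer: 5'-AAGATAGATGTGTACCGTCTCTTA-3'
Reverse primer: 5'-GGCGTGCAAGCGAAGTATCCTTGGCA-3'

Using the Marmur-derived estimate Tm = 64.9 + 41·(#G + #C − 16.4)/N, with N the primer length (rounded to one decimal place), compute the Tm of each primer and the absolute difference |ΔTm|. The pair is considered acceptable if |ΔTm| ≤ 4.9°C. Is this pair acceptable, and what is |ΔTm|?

|ΔTm| = 10.4°C; the pair is not acceptable.

Forward: G+C = 9, N = 24 → Tm = 64.9 + 41·(9 − 16.4)/24 = 52.3°C.
Reverse: G+C = 15, N = 26 → Tm = 64.9 + 41·(15 − 16.4)/26 = 62.7°C.
|ΔTm| = |52.3 − 62.7| = 10.4°C, > 4.9°C.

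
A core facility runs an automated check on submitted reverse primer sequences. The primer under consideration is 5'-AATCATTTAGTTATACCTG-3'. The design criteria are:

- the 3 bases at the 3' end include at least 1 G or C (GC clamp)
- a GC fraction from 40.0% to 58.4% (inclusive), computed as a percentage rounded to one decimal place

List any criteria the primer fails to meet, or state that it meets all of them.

Fails: GC content.

Base counts: A=6, T=8, G=2, C=3 (length 19).
GC clamp: 3' end CTG has 2 G/C ✓
GC content: GC 5/19 = 26.3%, outside 40.0–58.4% ✗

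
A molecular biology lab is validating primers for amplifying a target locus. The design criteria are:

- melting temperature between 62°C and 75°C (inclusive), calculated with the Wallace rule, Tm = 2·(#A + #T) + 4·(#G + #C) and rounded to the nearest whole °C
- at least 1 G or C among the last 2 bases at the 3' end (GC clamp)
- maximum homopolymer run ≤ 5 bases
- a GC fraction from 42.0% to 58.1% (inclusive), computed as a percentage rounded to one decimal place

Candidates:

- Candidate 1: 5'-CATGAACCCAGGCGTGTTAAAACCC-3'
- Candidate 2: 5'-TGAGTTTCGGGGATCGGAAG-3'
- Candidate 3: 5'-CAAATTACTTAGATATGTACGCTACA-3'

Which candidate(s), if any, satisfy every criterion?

Candidate 1 (25 nt, A=8 T=4 G=5 C=8): Tm = 2·12 + 4·13 = 76°C, outside 62–75°C ✗; 3' end CC has 2 G/C ✓; longest run = 4 ✓; GC 13/25 = 52.0% ✓ — fails.
Candidate 2 (20 nt, A=4 T=5 G=9 C=2): Tm = 2·9 + 4·11 = 62°C ✓; 3' end AG has 1 G/C ✓; longest run = 4 ✓; GC 11/20 = 55.0% ✓ — passes.
Candidate 3 (26 nt, A=10 T=8 G=3 C=5): Tm = 2·18 + 4·8 = 68°C ✓; 3' end CA has 1 G/C ✓; longest run = 3 ✓; GC 8/26 = 30.8%, outside 42.0–58.1% ✗ — fails.

Candidate 2 only.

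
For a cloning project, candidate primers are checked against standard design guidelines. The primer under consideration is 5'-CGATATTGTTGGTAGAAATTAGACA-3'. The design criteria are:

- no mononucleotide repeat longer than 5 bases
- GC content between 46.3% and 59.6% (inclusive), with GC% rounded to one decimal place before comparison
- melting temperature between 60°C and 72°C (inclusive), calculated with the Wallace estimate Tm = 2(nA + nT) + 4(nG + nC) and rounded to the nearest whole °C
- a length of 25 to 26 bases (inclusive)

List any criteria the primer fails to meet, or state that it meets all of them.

Base counts: A=9, T=8, G=6, C=2 (length 25).
homopolymer run: longest run = 3 ✓
GC content: GC 8/25 = 32.0%, outside 46.3–59.6% ✗
Tm: Tm = 2·17 + 4·8 = 66°C ✓
length: length 25 ✓

Fails: GC content.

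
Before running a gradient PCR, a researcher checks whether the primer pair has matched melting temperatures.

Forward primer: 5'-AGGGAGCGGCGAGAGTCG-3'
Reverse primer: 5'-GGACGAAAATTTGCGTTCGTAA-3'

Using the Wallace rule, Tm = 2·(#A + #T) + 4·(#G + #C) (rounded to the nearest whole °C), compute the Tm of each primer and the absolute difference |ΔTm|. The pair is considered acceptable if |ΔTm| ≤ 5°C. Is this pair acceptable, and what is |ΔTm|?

|ΔTm| = 0°C; the pair is acceptable.

Forward: A=4 T=1 G=10 C=3 → Tm = 2·5 + 4·13 = 62°C.
Reverse: A=7 T=6 G=6 C=3 → Tm = 2·13 + 4·9 = 62°C.
|ΔTm| = |62 − 62| = 0°C, ≤ 5°C.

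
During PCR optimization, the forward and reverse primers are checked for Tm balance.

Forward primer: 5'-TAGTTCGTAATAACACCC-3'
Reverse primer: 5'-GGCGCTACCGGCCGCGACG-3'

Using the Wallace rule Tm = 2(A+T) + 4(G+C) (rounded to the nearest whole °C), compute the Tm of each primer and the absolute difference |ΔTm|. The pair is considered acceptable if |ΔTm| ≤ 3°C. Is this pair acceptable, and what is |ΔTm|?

Forward: A=6 T=5 G=2 C=5 → Tm = 2·11 + 4·7 = 50°C.
Reverse: A=2 T=1 G=8 C=8 → Tm = 2·3 + 4·16 = 70°C.
|ΔTm| = |50 − 70| = 20°C, > 3°C.

|ΔTm| = 20°C; the pair is not acceptable.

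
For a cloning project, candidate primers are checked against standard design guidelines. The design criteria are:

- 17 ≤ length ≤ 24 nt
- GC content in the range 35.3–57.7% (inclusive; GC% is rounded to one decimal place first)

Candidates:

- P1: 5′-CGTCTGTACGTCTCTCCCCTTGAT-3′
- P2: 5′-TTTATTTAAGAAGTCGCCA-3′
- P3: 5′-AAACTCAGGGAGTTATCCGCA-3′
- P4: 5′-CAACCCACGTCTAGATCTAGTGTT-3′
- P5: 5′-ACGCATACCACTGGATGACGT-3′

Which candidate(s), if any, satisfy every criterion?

P1 (24 nt, A=2 T=9 G=4 C=9): length 24 ✓; GC 13/24 = 54.2% ✓ — passes.
P2 (19 nt, A=6 T=7 G=3 C=3): length 19 ✓; GC 6/19 = 31.6%, outside 35.3–57.7% ✗ — fails.
P3 (21 nt, A=7 T=4 G=5 C=5): length 21 ✓; GC 10/21 = 47.6% ✓ — passes.
P4 (24 nt, A=6 T=7 G=4 C=7): length 24 ✓; GC 11/24 = 45.8% ✓ — passes.
P5 (21 nt, A=6 T=4 G=5 C=6): length 21 ✓; GC 11/21 = 52.4% ✓ — passes.

P1, P3, P4 and P5.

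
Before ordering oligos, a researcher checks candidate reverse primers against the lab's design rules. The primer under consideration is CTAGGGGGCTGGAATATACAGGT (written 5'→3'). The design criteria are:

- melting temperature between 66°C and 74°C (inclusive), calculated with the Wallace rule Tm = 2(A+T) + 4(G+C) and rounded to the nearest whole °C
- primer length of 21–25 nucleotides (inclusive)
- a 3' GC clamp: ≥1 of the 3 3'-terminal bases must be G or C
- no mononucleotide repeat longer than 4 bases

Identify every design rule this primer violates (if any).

Base counts: A=6, T=5, G=9, C=3 (length 23).
Tm: Tm = 2·11 + 4·12 = 70°C ✓
length: length 23 ✓
GC clamp: 3' end GGT has 2 G/C ✓
homopolymer run: longest run = 5, exceeds 4 ✗

Fails: homopolymer run.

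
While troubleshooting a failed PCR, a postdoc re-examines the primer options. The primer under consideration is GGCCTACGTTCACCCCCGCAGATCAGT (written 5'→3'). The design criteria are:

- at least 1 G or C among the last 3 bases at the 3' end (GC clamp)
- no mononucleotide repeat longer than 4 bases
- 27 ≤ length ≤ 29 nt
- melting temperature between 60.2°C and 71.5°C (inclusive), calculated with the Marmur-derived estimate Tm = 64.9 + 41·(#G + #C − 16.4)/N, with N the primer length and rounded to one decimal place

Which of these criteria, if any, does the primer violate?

Base counts: A=5, T=5, G=6, C=11 (length 27).
GC clamp: 3' end AGT has 1 G/C ✓
homopolymer run: longest run = 5, exceeds 4 ✗
length: length 27 ✓
Tm: Tm = 64.9 + 41·(17 − 16.4)/27 = 65.8°C ✓

Fails: homopolymer run.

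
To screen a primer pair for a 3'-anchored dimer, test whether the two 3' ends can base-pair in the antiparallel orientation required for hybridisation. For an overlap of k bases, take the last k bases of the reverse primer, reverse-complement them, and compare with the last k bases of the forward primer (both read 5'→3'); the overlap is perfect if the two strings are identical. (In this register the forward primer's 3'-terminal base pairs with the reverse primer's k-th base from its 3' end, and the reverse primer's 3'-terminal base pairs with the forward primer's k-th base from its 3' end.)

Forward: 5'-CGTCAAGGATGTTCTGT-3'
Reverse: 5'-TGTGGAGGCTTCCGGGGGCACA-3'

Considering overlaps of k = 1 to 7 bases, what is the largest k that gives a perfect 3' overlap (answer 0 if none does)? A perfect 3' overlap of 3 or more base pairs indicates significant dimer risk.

Last 7 bases (5'→3') — forward …GTTCTGT, reverse …GGGCACA.
Reverse complement of the reverse primer's last 7 bases: TGTGCCC; its first k bases are the reverse complement of the reverse primer's last k bases, so a perfect k-base overlap needs the forward primer's last k bases to equal them.
Comparing (forward last k vs required): k=1: T vs T ✓; k=2: GT vs TG ✗; k=3: TGT vs TGT ✓; k=4: CTGT vs TGTG ✗; k=5: TCTGT vs TGTGC ✗; k=6: TTCTGT vs TGTGCC ✗; k=7: GTTCTGT vs TGTGCCC ✗.
Perfect overlaps at k = 1, 3; the largest is 3.

Longest perfect overlap: 3 complementary base pairs; significant dimer risk (threshold 3).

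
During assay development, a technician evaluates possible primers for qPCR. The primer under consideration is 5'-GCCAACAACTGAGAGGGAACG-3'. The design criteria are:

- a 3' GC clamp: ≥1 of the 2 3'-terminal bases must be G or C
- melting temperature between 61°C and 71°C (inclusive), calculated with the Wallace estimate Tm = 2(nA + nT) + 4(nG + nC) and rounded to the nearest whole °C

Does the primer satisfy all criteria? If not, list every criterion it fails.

Base counts: A=8, T=1, G=7, C=5 (length 21).
GC clamp: 3' end CG has 2 G/C ✓
Tm: Tm = 2·9 + 4·12 = 66°C ✓

Meets all criteria.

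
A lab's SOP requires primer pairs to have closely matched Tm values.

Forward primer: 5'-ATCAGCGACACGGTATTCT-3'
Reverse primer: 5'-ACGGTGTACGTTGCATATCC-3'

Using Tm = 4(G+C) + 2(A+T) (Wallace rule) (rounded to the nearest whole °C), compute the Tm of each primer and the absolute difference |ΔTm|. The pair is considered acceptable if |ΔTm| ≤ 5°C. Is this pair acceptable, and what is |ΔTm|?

Forward: A=5 T=5 G=4 C=5 → Tm = 2·10 + 4·9 = 56°C.
Reverse: A=4 T=6 G=5 C=5 → Tm = 2·10 + 4·10 = 60°C.
|ΔTm| = |56 − 60| = 4°C, ≤ 5°C.

|ΔTm| = 4°C; the pair is acceptable.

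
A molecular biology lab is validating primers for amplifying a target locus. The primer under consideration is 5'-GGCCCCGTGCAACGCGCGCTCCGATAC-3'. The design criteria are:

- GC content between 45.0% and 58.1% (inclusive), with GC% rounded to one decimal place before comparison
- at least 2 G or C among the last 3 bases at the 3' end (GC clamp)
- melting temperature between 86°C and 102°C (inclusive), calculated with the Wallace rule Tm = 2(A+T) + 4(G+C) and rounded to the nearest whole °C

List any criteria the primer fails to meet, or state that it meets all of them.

Fails: GC content, GC clamp.

Base counts: A=4, T=3, G=8, C=12 (length 27).
GC content: GC 20/27 = 74.1%, outside 45.0–58.1% ✗
GC clamp: 3' end TAC has 1 G/C, need ≥2 ✗
Tm: Tm = 2·7 + 4·20 = 94°C ✓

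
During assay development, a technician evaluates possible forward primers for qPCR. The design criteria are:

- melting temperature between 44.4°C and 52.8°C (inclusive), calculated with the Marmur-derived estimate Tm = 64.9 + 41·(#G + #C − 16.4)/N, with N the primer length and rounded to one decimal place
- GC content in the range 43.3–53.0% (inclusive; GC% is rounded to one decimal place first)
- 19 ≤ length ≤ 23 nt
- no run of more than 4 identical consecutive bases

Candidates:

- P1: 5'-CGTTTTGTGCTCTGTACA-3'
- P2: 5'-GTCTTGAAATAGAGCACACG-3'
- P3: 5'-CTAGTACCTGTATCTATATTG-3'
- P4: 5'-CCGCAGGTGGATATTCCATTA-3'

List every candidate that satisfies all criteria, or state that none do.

P1 (18 nt, A=2 T=8 G=4 C=4): Tm = 64.9 + 41·(8 − 16.4)/18 = 45.8°C ✓; GC 8/18 = 44.4% ✓; length 18, outside 19–23 ✗; longest run = 4 ✓ — fails.
P2 (20 nt, A=7 T=4 G=5 C=4): Tm = 64.9 + 41·(9 − 16.4)/20 = 49.7°C ✓; GC 9/20 = 45.0% ✓; length 20 ✓; longest run = 3 ✓ — passes.
P3 (21 nt, A=5 T=9 G=3 C=4): Tm = 64.9 + 41·(7 − 16.4)/21 = 46.5°C ✓; GC 7/21 = 33.3%, outside 43.3–53.0% ✗; length 21 ✓; longest run = 2 ✓ — fails.
P4 (21 nt, A=5 T=6 G=5 C=5): Tm = 64.9 + 41·(10 − 16.4)/21 = 52.4°C ✓; GC 10/21 = 47.6% ✓; length 21 ✓; longest run = 2 ✓ — passes.

P2 and P4.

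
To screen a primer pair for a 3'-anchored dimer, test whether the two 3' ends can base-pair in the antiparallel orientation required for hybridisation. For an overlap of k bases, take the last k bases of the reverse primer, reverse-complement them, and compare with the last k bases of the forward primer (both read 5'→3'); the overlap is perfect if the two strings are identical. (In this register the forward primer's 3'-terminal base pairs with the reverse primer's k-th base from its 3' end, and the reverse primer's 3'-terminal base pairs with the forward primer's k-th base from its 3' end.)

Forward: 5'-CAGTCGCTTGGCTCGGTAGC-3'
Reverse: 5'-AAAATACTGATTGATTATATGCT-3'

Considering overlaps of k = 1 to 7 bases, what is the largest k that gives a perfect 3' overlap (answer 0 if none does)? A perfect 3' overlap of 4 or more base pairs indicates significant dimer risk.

Last 7 bases (5'→3') — forward …CGGTAGC, reverse …ATATGCT.
Reverse complement of the reverse primer's last 7 bases: AGCATAT; its first k bases are the reverse complement of the reverse primer's last k bases, so a perfect k-base overlap needs the forward primer's last k bases to equal them.
Comparing (forward last k vs required): k=1: C vs A ✗; k=2: GC vs AG ✗; k=3: AGC vs AGC ✓; k=4: TAGC vs AGCA ✗; k=5: GTAGC vs AGCAT ✗; k=6: GGTAGC vs AGCATA ✗; k=7: CGGTAGC vs AGCATAT ✗.
Only k = 3 is perfect, so the longest perfect 3' overlap is 3.

Longest perfect overlap: 3 complementary base pairs; below the dimer-risk threshold (threshold 4).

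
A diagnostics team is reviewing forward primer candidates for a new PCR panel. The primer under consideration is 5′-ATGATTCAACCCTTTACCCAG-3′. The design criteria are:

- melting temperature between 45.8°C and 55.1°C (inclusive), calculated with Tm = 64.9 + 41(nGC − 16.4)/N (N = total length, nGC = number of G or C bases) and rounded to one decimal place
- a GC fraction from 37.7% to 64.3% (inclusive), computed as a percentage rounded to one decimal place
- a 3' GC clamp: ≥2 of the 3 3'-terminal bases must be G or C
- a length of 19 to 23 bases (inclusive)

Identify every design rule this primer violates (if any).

Base counts: A=6, T=6, G=2, C=7 (length 21).
Tm: Tm = 64.9 + 41·(9 − 16.4)/21 = 50.5°C ✓
GC content: GC 9/21 = 42.9% ✓
GC clamp: 3' end CAG has 2 G/C ✓
length: length 21 ✓

Meets all criteria.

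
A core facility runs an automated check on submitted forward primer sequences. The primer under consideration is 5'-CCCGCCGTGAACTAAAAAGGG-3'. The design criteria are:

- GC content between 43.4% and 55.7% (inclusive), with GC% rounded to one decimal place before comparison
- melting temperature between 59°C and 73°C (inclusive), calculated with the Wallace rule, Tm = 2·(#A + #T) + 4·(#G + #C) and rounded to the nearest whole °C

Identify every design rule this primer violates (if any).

Fails: GC content.

Base counts: A=7, T=2, G=6, C=6 (length 21).
GC content: GC 12/21 = 57.1%, outside 43.4–55.7% ✗
Tm: Tm = 2·9 + 4·12 = 66°C ✓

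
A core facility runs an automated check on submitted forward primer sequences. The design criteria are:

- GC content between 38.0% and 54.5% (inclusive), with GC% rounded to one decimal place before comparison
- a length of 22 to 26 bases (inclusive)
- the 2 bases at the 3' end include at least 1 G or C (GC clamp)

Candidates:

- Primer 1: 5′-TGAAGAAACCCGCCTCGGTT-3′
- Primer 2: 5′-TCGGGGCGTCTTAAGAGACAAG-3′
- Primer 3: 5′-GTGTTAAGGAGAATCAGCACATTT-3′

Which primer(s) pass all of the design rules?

Primer 1 (20 nt, A=5 T=4 G=5 C=6): GC 11/20 = 55.0%, outside 38.0–54.5% ✗; length 20, outside 22–26 ✗; 3' end TT has 0 G/C, need ≥1 ✗ — fails.
Primer 2 (22 nt, A=6 T=4 G=8 C=4): GC 12/22 = 54.5% ✓; length 22 ✓; 3' end AG has 1 G/C ✓ — passes.
Primer 3 (24 nt, A=8 T=7 G=6 C=3): GC 9/24 = 37.5%, outside 38.0–54.5% ✗; length 24 ✓; 3' end TT has 0 G/C, need ≥1 ✗ — fails.

Primer 2 only.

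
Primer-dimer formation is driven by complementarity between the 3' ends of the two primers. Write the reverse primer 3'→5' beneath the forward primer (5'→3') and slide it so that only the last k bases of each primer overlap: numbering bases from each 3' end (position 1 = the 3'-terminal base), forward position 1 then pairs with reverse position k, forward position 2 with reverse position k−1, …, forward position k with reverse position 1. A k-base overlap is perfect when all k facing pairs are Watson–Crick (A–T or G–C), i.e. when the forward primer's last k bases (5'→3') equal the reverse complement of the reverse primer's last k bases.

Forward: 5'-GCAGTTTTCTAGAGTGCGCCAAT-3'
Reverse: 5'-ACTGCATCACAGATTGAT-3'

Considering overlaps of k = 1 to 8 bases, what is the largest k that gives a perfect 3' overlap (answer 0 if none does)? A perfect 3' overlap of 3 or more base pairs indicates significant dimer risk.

Longest perfect overlap: 2 complementary base pairs; below the dimer-risk threshold (threshold 3).

Last 8 bases (5'→3') — forward …GCGCCAAT, reverse …AGATTGAT.
Reverse complement of the reverse primer's last 8 bases: ATCAATCT; its first k bases are the reverse complement of the reverse primer's last k bases, so a perfect k-base overlap needs the forward primer's last k bases to equal them.
Comparing (forward last k vs required): k=1: T vs A ✗; k=2: AT vs AT ✓; k=3: AAT vs ATC ✗; k=4: CAAT vs ATCA ✗; k=5: CCAAT vs ATCAA ✗; k=6: GCCAAT vs ATCAAT ✗; k=7: CGCCAAT vs ATCAATC ✗; k=8: GCGCCAAT vs ATCAATCT ✗.
Only k = 2 is perfect, so the longest perfect 3' overlap is 2.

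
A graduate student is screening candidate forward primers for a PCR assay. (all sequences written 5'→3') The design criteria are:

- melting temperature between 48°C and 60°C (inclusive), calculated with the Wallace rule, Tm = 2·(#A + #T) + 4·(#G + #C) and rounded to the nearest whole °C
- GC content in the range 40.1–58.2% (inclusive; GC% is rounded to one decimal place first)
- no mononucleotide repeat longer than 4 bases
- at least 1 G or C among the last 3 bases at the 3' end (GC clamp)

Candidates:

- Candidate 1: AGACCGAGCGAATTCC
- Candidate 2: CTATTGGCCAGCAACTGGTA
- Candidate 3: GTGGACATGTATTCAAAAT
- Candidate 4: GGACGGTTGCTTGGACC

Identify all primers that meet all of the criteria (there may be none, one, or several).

Candidate 1 and Candidate 2.

Candidate 1 (16 nt, A=5 T=2 G=4 C=5): Tm = 2·7 + 4·9 = 50°C ✓; GC 9/16 = 56.3% ✓; longest run = 2 ✓; 3' end TCC has 2 G/C ✓ — passes.
Candidate 2 (20 nt, A=5 T=5 G=5 C=5): Tm = 2·10 + 4·10 = 60°C ✓; GC 10/20 = 50.0% ✓; longest run = 2 ✓; 3' end GTA has 1 G/C ✓ — passes.
Candidate 3 (19 nt, A=7 T=6 G=4 C=2): Tm = 2·13 + 4·6 = 50°C ✓; GC 6/19 = 31.6%, outside 40.1–58.2% ✗; longest run = 4 ✓; 3' end AAT has 0 G/C, need ≥1 ✗ — fails.
Candidate 4 (17 nt, A=2 T=4 G=7 C=4): Tm = 2·6 + 4·11 = 56°C ✓; GC 11/17 = 64.7%, outside 40.1–58.2% ✗; longest run = 2 ✓; 3' end ACC has 2 G/C ✓ — fails.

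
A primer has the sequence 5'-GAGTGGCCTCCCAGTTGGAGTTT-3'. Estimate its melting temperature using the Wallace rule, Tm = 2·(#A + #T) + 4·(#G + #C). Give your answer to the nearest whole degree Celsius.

Base counts: A=3, T=7, G=8, C=5 (length 23).
Tm = 2·(3+7) + 4·(8+5) = 2·10 + 4·13 = 20 + 52 = 72°C.

72°C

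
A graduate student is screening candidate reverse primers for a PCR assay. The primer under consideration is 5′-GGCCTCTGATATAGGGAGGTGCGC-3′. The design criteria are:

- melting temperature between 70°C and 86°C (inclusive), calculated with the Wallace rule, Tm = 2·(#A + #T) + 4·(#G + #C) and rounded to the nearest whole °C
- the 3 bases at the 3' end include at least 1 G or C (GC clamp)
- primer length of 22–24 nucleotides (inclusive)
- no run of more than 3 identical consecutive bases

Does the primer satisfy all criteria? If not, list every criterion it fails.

Meets all criteria.

Base counts: A=4, T=5, G=10, C=5 (length 24).
Tm: Tm = 2·9 + 4·15 = 78°C ✓
GC clamp: 3' end CGC has 3 G/C ✓
length: length 24 ✓
homopolymer run: longest run = 3 ✓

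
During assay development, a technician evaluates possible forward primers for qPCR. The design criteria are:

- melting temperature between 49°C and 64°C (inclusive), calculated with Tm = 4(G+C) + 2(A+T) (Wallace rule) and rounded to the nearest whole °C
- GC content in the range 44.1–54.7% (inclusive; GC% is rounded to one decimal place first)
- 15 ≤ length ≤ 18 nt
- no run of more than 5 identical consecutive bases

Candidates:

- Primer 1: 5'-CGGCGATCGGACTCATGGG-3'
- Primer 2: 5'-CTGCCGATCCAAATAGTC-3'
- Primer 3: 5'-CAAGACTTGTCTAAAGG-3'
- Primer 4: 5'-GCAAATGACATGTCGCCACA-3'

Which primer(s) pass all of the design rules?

Primer 2 only.

Primer 1 (19 nt, A=3 T=3 G=8 C=5): Tm = 2·6 + 4·13 = 64°C ✓; GC 13/19 = 68.4%, outside 44.1–54.7% ✗; length 19, outside 15–18 ✗; longest run = 3 ✓ — fails.
Primer 2 (18 nt, A=5 T=4 G=3 C=6): Tm = 2·9 + 4·9 = 54°C ✓; GC 9/18 = 50.0% ✓; length 18 ✓; longest run = 3 ✓ — passes.
Primer 3 (17 nt, A=6 T=4 G=4 C=3): Tm = 2·10 + 4·7 = 48°C, outside 49–64°C ✗; GC 7/17 = 41.2%, outside 44.1–54.7% ✗; length 17 ✓; longest run = 3 ✓ — fails.
Primer 4 (20 nt, A=7 T=3 G=4 C=6): Tm = 2·10 + 4·10 = 60°C ✓; GC 10/20 = 50.0% ✓; length 20, outside 15–18 ✗; longest run = 3 ✓ — fails.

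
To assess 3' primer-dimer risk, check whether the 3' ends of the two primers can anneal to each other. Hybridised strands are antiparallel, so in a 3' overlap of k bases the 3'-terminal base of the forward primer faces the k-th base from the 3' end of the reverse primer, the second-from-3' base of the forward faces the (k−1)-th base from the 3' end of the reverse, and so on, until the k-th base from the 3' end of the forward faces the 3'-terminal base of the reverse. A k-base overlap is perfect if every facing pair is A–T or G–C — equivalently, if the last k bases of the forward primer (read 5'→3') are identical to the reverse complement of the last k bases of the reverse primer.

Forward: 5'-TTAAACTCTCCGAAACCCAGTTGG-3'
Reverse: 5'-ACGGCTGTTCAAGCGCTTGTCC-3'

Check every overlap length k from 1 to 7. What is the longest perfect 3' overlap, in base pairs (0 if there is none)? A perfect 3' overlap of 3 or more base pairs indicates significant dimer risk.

Last 7 bases (5'→3') — forward …CAGTTGG, reverse …CTTGTCC.
Reverse complement of the reverse primer's last 7 bases: GGACAAG; its first k bases are the reverse complement of the reverse primer's last k bases, so a perfect k-base overlap needs the forward primer's last k bases to equal them.
Comparing (forward last k vs required): k=1: G vs G ✓; k=2: GG vs GG ✓; k=3: TGG vs GGA ✗; k=4: TTGG vs GGAC ✗; k=5: GTTGG vs GGACA ✗; k=6: AGTTGG vs GGACAA ✗; k=7: CAGTTGG vs GGACAAG ✗.
Perfect overlaps at k = 1, 2; the largest is 2.

Longest perfect overlap: 2 complementary base pairs; below the dimer-risk threshold (threshold 3).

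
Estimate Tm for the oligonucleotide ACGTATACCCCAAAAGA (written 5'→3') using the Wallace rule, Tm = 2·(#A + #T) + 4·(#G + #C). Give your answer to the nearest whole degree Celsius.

48°C

Base counts: A=8, T=2, G=2, C=5 (length 17).
Tm = 2·(8+2) + 4·(2+5) = 2·10 + 4·7 = 20 + 28 = 48°C.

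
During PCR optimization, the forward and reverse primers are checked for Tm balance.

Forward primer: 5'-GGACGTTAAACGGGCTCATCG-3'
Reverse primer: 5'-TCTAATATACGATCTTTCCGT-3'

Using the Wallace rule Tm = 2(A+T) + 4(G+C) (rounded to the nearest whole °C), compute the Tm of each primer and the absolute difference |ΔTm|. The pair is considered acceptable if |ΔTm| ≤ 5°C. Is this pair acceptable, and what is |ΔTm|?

Forward: A=5 T=4 G=7 C=5 → Tm = 2·9 + 4·12 = 66°C.
Reverse: A=5 T=9 G=2 C=5 → Tm = 2·14 + 4·7 = 56°C.
|ΔTm| = |66 − 56| = 10°C, > 5°C.

|ΔTm| = 10°C; the pair is not acceptable.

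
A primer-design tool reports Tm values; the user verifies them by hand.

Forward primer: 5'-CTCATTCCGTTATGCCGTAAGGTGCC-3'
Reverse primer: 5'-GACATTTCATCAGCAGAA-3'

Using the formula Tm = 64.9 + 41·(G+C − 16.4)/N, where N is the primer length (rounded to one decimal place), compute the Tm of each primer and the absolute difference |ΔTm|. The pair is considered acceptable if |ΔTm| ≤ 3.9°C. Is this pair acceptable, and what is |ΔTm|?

|ΔTm| = 17.6°C; the pair is not acceptable.

Forward: G+C = 14, N = 26 → Tm = 64.9 + 41·(14 − 16.4)/26 = 61.1°C.
Reverse: G+C = 7, N = 18 → Tm = 64.9 + 41·(7 − 16.4)/18 = 43.5°C.
|ΔTm| = |61.1 − 43.5| = 17.6°C, > 3.9°C.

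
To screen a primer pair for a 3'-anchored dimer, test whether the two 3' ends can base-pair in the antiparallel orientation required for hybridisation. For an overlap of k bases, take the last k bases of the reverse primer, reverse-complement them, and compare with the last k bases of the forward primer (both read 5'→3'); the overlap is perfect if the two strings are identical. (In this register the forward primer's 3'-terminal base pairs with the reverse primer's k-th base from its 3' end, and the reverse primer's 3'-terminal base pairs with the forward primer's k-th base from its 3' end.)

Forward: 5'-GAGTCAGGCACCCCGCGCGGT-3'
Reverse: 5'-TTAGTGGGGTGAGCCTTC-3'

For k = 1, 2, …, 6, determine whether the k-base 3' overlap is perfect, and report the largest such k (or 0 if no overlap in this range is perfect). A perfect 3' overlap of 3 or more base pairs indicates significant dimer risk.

Last 6 bases (5'→3') — forward …CGCGGT, reverse …GCCTTC.
Reverse complement of the reverse primer's last 6 bases: GAAGGC; its first k bases are the reverse complement of the reverse primer's last k bases, so a perfect k-base overlap needs the forward primer's last k bases to equal them.
Comparing (forward last k vs required): k=1: T vs G ✗; k=2: GT vs GA ✗; k=3: GGT vs GAA ✗; k=4: CGGT vs GAAG ✗; k=5: GCGGT vs GAAGG ✗; k=6: CGCGGT vs GAAGGC ✗.
No overlap length from 1 to 6 is perfect, so the longest perfect 3' overlap is 0.

Longest perfect overlap: 0 complementary base pairs; below the dimer-risk threshold (threshold 3).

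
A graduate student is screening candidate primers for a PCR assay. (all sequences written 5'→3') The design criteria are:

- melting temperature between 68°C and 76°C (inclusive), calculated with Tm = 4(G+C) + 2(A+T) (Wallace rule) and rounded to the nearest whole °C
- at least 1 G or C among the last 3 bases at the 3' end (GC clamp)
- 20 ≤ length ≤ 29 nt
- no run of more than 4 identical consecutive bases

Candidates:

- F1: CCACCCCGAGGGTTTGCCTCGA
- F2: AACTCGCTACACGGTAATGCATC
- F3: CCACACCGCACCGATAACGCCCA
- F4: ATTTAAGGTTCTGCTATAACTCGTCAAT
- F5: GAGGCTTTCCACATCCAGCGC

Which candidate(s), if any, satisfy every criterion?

F1, F2, F3 and F5.

F1 (22 nt, A=3 T=4 G=6 C=9): Tm = 2·7 + 4·15 = 74°C ✓; 3' end CGA has 2 G/C ✓; length 22 ✓; longest run = 4 ✓ — passes.
F2 (23 nt, A=7 T=5 G=4 C=7): Tm = 2·12 + 4·11 = 68°C ✓; 3' end ATC has 1 G/C ✓; length 23 ✓; longest run = 2 ✓ — passes.
F3 (23 nt, A=7 T=1 G=3 C=12): Tm = 2·8 + 4·15 = 76°C ✓; 3' end CCA has 2 G/C ✓; length 23 ✓; longest run = 3 ✓ — passes.
F4 (28 nt, A=8 T=11 G=4 C=5): Tm = 2·19 + 4·9 = 74°C ✓; 3' end AAT has 0 G/C, need ≥1 ✗; length 28 ✓; longest run = 3 ✓ — fails.
F5 (21 nt, A=4 T=4 G=5 C=8): Tm = 2·8 + 4·13 = 68°C ✓; 3' end CGC has 3 G/C ✓; length 21 ✓; longest run = 3 ✓ — passes.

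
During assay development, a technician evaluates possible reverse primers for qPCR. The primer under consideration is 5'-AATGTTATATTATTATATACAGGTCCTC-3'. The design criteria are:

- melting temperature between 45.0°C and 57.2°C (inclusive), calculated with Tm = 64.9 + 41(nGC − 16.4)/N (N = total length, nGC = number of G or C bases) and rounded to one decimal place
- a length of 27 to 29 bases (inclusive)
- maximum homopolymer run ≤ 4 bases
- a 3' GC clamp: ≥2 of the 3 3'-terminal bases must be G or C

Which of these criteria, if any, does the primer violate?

Base counts: A=9, T=12, G=3, C=4 (length 28).
Tm: Tm = 64.9 + 41·(7 − 16.4)/28 = 51.1°C ✓
length: length 28 ✓
homopolymer run: longest run = 2 ✓
GC clamp: 3' end CTC has 2 G/C ✓

Meets all criteria.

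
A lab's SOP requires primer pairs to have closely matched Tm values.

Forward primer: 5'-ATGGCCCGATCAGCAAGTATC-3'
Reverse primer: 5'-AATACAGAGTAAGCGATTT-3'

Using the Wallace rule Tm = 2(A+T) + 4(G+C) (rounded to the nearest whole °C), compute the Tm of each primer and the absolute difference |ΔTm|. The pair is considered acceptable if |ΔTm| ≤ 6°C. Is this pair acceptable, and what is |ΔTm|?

Forward: A=6 T=4 G=5 C=6 → Tm = 2·10 + 4·11 = 64°C.
Reverse: A=8 T=5 G=4 C=2 → Tm = 2·13 + 4·6 = 50°C.
|ΔTm| = |64 − 50| = 14°C, > 6°C.

|ΔTm| = 14°C; the pair is not acceptable.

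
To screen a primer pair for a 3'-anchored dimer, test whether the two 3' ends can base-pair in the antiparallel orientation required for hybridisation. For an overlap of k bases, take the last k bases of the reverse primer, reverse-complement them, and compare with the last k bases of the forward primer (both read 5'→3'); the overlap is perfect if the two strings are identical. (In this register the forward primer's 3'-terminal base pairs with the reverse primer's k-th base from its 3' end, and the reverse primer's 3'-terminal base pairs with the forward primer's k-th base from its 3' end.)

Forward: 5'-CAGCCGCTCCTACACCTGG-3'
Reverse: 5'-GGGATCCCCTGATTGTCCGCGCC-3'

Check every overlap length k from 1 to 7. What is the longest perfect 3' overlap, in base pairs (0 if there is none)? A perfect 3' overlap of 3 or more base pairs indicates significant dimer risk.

Longest perfect overlap: 2 complementary base pairs; below the dimer-risk threshold (threshold 3).

Last 7 bases (5'→3') — forward …CACCTGG, reverse …CCGCGCC.
Reverse complement of the reverse primer's last 7 bases: GGCGCGG; its first k bases are the reverse complement of the reverse primer's last k bases, so a perfect k-base overlap needs the forward primer's last k bases to equal them.
Comparing (forward last k vs required): k=1: G vs G ✓; k=2: GG vs GG ✓; k=3: TGG vs GGC ✗; k=4: CTGG vs GGCG ✗; k=5: CCTGG vs GGCGC ✗; k=6: ACCTGG vs GGCGCG ✗; k=7: CACCTGG vs GGCGCGG ✗.
Perfect overlaps at k = 1, 2; the largest is 2.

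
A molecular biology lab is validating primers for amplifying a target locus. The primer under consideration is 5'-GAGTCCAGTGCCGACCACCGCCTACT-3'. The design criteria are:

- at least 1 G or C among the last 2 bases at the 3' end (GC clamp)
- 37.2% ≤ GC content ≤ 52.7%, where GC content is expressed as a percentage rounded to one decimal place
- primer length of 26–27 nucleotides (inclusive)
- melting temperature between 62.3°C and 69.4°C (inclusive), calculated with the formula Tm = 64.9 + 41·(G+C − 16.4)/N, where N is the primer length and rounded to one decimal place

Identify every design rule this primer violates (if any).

Base counts: A=5, T=4, G=6, C=11 (length 26).
GC clamp: 3' end CT has 1 G/C ✓
GC content: GC 17/26 = 65.4%, outside 37.2–52.7% ✗
length: length 26 ✓
Tm: Tm = 64.9 + 41·(17 − 16.4)/26 = 65.8°C ✓

Fails: GC content.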